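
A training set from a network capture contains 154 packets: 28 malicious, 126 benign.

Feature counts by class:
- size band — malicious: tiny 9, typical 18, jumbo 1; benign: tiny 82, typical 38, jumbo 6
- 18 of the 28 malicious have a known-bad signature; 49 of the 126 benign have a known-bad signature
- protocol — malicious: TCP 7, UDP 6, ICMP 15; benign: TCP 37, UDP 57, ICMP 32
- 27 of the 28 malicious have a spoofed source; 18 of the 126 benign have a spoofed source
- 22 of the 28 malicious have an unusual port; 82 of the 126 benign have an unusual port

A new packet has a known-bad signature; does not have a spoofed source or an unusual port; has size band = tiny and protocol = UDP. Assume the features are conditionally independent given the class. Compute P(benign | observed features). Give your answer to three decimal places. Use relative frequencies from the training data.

malicious: (28/154) × (9/28) × (18/28) × (6/28) × (1/28) × (6/28) ≈ 0.0000616119
benign: (126/154) × (82/126) × (49/126) × (57/126) × (108/126) × (44/126) ≈ 0.0280387
P(benign | x) = 0.0280387 / 0.0281003119 ≈ 0.998

0.998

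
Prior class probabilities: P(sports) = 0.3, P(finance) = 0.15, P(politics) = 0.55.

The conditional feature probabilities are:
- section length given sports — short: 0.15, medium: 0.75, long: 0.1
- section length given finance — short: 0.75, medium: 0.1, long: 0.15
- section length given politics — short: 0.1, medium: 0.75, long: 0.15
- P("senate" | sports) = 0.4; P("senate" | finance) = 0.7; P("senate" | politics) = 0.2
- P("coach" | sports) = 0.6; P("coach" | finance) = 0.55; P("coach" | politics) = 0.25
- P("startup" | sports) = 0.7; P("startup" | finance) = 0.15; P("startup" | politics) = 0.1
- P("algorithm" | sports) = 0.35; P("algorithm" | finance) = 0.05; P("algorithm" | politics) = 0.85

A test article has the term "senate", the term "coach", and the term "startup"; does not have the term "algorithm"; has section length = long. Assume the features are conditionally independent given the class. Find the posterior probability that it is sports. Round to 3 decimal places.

sports: 0.3 × 0.1 × 0.4 × 0.6 × 0.7 × (1−0.35) = 0.003276
finance: 0.15 × 0.15 × 0.7 × 0.55 × 0.15 × (1−0.05) = 0.00123440625
politics: 0.55 × 0.15 × 0.2 × 0.25 × 0.1 × (1−0.85) = 0.000061875
P(sports | x) = 0.003276 / 0.00457228125 ≈ 0.716

0.716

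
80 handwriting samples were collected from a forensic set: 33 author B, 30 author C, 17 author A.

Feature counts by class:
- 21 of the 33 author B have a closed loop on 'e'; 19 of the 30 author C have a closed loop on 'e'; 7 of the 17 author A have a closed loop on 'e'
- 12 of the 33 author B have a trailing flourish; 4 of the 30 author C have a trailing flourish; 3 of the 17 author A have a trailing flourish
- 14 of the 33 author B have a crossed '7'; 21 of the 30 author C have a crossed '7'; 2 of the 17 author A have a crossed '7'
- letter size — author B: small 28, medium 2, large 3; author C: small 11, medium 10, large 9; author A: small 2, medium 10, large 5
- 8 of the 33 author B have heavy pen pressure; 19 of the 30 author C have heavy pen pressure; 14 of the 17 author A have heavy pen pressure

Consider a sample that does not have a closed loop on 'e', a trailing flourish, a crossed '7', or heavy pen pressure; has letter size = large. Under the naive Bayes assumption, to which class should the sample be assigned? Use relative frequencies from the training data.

author B: (33/80) × (12/33) × (21/33) × (19/33) × (3/33) × (25/33) ≈ 0.00378503
author C: (30/80) × (11/30) × (26/30) × (9/30) × (9/30) × (11/30) = 0.0039325
author A: (17/80) × (10/17) × (14/17) × (15/17) × (5/17) × (3/17) ≈ 0.00471438
Highest score → author A.

author A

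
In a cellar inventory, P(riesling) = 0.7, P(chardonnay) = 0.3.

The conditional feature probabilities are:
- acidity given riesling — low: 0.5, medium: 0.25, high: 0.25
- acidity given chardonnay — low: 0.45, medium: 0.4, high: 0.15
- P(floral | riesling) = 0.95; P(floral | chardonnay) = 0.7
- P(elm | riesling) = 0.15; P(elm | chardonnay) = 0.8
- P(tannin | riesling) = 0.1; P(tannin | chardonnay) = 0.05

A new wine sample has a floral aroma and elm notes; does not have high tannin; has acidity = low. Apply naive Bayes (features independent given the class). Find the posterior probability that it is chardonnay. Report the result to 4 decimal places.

0.6154

riesling: 0.7 × 0.5 × 0.95 × 0.15 × (1−0.1) = 0.0448875
chardonnay: 0.3 × 0.45 × 0.7 × 0.8 × (1−0.05) = 0.07182
P(chardonnay | x) = 0.07182 / 0.1167075 ≈ 0.6154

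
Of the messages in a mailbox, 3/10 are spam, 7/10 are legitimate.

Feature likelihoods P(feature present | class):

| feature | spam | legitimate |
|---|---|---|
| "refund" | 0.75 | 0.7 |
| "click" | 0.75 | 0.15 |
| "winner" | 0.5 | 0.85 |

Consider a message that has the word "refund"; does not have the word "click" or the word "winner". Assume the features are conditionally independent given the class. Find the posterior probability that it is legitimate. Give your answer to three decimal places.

spam: 0.3 × 0.75 × (1−0.75) × (1−0.5) = 0.028125
legitimate: 0.7 × 0.7 × (1−0.15) × (1−0.85) = 0.062475
P(legitimate | x) = 0.062475 / 0.0906 ≈ 0.690

0.690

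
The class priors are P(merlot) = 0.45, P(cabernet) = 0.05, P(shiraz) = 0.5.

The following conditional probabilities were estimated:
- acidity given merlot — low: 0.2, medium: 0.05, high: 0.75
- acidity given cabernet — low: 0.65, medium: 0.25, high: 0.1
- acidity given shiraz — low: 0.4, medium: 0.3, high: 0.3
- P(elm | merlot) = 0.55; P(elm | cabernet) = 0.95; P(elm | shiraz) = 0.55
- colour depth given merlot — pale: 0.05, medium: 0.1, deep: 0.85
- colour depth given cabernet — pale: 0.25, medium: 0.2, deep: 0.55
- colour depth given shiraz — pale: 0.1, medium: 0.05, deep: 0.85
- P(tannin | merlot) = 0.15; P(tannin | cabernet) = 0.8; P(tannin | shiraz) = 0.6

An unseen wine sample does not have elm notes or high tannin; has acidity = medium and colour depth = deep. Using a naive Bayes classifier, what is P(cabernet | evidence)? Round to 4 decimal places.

0.0023

merlot: 0.45 × 0.05 × (1−0.55) × 0.85 × (1−0.15) = 0.0073153125
cabernet: 0.05 × 0.25 × (1−0.95) × 0.55 × (1−0.8) = 0.00006875
shiraz: 0.5 × 0.3 × (1−0.55) × 0.85 × (1−0.6) = 0.02295
P(cabernet | x) = 0.00006875 / 0.0303340625 ≈ 0.0023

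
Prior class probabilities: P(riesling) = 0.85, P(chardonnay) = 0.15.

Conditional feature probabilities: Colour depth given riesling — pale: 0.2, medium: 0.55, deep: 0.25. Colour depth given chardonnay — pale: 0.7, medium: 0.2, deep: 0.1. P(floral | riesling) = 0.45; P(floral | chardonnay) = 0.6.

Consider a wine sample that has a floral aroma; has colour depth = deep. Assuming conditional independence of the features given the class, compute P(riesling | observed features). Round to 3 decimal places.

riesling: 0.85 × 0.25 × 0.45 = 0.095625
chardonnay: 0.15 × 0.1 × 0.6 = 0.009
P(riesling | x) = 0.095625 / 0.104625 ≈ 0.914

0.914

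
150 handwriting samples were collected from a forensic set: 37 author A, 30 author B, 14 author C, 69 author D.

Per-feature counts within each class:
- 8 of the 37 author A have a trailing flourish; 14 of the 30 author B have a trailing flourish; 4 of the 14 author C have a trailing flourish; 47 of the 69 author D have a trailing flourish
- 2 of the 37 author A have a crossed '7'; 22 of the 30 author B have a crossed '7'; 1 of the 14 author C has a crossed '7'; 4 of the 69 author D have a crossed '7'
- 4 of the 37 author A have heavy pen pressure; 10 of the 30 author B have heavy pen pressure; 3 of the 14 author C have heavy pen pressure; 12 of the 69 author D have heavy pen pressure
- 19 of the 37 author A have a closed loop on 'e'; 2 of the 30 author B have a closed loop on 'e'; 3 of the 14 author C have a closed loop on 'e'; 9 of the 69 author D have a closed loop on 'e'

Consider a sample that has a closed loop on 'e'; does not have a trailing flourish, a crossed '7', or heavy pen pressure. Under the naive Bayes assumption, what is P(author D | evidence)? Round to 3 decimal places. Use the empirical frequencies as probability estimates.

0.135

author A: (37/150) × (29/37) × (35/37) × (33/37) × (19/37) ≈ 0.0837601
author B: (30/150) × (16/30) × (8/30) × (20/30) × (2/30) ≈ 0.0012642
author C: (14/150) × (10/14) × (13/14) × (11/14) × (3/14) ≈ 0.0104227
author D: (69/150) × (22/69) × (65/69) × (57/69) × (9/69) ≈ 0.0148873
P(author D | x) = 0.0148873 / 0.1103343 ≈ 0.135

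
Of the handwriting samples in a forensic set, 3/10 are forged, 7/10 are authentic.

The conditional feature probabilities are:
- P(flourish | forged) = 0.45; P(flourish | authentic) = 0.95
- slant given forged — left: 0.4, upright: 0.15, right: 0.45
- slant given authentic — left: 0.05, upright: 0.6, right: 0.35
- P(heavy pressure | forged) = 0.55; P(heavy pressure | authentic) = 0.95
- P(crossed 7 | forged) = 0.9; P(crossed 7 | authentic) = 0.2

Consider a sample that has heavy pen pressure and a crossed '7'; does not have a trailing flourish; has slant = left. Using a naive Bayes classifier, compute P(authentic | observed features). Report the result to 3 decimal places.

forged: 0.3 × (1−0.45) × 0.4 × 0.55 × 0.9 = 0.03267
authentic: 0.7 × (1−0.95) × 0.05 × 0.95 × 0.2 = 0.0003325
P(authentic | x) = 0.0003325 / 0.0330025 ≈ 0.010

0.010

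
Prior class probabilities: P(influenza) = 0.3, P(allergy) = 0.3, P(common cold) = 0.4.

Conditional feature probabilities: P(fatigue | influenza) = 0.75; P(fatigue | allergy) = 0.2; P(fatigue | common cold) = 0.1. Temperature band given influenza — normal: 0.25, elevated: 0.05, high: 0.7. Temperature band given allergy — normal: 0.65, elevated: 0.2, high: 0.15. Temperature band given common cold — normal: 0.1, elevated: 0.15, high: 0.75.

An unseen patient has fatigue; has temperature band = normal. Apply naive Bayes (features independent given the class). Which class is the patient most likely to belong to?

influenza

influenza: 0.3 × 0.75 × 0.25 = 0.05625
allergy: 0.3 × 0.2 × 0.65 = 0.039
common cold: 0.4 × 0.1 × 0.1 = 0.004
Highest score → influenza.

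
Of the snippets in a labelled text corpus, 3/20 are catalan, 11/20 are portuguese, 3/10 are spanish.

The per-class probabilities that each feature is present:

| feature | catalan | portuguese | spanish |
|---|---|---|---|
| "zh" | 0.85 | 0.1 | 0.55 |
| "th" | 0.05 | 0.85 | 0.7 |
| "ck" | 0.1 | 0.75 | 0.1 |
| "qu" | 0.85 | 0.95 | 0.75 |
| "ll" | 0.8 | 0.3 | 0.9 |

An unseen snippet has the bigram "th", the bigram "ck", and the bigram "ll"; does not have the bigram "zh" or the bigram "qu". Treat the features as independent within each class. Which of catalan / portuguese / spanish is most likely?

portuguese

catalan: 0.15 × (1−0.85) × 0.05 × 0.1 × (1−0.85) × 0.8 = 0.0000135
portuguese: 0.55 × (1−0.1) × 0.85 × 0.75 × (1−0.95) × 0.3 = 0.0047334375
spanish: 0.3 × (1−0.55) × 0.7 × 0.1 × (1−0.75) × 0.9 = 0.00212625
Highest score → portuguese.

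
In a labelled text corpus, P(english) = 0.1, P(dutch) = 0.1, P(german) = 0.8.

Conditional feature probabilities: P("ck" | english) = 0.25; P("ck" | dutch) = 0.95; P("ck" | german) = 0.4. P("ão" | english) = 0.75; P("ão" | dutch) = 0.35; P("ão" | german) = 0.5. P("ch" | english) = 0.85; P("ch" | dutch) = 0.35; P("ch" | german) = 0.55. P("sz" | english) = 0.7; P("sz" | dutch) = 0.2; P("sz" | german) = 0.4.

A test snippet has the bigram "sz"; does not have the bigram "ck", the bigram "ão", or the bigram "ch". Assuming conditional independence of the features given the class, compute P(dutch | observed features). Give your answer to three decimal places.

0.009

english: 0.1 × (1−0.25) × (1−0.75) × (1−0.85) × 0.7 = 0.00196875
dutch: 0.1 × (1−0.95) × (1−0.35) × (1−0.35) × 0.2 = 0.0004225
german: 0.8 × (1−0.4) × (1−0.5) × (1−0.55) × 0.4 = 0.0432
P(dutch | x) = 0.0004225 / 0.04559125 ≈ 0.009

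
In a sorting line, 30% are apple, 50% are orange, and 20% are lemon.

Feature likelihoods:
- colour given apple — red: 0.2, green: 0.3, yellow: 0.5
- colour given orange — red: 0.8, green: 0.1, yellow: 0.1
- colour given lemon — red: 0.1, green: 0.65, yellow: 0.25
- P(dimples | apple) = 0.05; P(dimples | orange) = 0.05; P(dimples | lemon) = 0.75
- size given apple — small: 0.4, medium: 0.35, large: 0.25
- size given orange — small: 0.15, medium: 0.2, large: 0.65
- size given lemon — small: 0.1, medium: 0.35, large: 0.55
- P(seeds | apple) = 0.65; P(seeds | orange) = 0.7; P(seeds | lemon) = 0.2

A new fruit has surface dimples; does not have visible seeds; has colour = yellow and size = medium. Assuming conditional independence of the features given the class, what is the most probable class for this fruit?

lemon

apple: 0.3 × 0.5 × 0.05 × 0.35 × (1−0.65) = 0.00091875
orange: 0.5 × 0.1 × 0.05 × 0.2 × (1−0.7) = 0.00015
lemon: 0.2 × 0.25 × 0.75 × 0.35 × (1−0.2) = 0.0105
Highest score → lemon.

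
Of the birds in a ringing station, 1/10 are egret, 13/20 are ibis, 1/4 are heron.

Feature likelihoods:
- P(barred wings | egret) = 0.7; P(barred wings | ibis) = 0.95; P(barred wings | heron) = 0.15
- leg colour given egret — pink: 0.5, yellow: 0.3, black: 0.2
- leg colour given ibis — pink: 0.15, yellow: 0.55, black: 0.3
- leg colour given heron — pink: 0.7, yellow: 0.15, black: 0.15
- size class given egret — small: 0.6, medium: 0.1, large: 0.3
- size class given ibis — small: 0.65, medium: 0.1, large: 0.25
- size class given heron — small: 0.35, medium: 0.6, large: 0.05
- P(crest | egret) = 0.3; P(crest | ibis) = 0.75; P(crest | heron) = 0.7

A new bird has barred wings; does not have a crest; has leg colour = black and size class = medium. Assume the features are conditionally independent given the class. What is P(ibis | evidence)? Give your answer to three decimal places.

egret: 0.1 × 0.7 × 0.2 × 0.1 × (1−0.3) = 0.00098
ibis: 0.65 × 0.95 × 0.3 × 0.1 × (1−0.75) = 0.00463125
heron: 0.25 × 0.15 × 0.15 × 0.6 × (1−0.7) = 0.0010125
P(ibis | x) = 0.00463125 / 0.00662375 ≈ 0.699

0.699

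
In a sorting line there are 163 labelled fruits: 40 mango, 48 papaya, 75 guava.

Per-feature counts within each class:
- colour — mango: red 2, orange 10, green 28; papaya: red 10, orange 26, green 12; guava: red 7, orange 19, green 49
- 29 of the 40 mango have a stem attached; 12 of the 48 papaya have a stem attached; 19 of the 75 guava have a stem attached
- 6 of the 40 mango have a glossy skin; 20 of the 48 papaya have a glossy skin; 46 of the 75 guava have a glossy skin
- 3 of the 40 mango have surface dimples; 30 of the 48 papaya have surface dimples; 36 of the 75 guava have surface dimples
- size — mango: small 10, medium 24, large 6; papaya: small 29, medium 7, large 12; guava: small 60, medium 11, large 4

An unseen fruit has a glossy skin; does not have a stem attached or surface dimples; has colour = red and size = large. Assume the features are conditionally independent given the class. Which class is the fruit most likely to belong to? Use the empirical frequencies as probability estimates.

mango: (40/163) × (2/40) × (11/40) × (6/40) × (37/40) × (6/40) ≈ 0.0000702262
papaya: (48/163) × (10/48) × (36/48) × (20/48) × (18/48) × (12/48) ≈ 0.00179735
guava: (75/163) × (7/75) × (56/75) × (46/75) × (39/75) × (4/75) ≈ 0.000545426
Highest score → papaya.

papaya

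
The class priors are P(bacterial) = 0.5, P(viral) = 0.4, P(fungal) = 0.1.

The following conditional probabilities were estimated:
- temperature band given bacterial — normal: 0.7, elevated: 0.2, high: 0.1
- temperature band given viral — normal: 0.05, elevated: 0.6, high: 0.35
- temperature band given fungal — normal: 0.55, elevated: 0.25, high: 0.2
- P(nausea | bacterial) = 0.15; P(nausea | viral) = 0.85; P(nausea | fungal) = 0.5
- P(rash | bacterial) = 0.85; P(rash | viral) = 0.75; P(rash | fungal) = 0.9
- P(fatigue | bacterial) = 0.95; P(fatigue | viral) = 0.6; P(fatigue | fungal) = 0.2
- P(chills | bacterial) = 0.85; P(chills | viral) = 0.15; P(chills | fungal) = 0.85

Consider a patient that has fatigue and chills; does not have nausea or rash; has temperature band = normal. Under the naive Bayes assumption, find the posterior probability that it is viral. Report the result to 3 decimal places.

bacterial: 0.5 × 0.7 × (1−0.15) × (1−0.85) × 0.95 × 0.85 = 0.0360346875
viral: 0.4 × 0.05 × (1−0.85) × (1−0.75) × 0.6 × 0.15 = 0.0000675
fungal: 0.1 × 0.55 × (1−0.5) × (1−0.9) × 0.2 × 0.85 = 0.0004675
P(viral | x) = 0.0000675 / 0.0365696875 ≈ 0.002

0.002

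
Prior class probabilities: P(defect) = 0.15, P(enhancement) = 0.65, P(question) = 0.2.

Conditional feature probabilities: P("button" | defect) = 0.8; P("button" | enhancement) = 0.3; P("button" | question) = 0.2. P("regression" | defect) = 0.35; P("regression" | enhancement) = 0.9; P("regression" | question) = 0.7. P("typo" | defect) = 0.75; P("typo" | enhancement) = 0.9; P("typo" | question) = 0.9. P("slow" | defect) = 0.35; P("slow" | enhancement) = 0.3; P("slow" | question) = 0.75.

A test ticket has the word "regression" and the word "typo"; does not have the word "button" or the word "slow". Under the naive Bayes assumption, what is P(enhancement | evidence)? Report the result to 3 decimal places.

defect: 0.15 × (1−0.8) × 0.35 × 0.75 × (1−0.35) = 0.00511875
enhancement: 0.65 × (1−0.3) × 0.9 × 0.9 × (1−0.3) = 0.257985
question: 0.2 × (1−0.2) × 0.7 × 0.9 × (1−0.75) = 0.0252
P(enhancement | x) = 0.257985 / 0.28830375 ≈ 0.895

0.895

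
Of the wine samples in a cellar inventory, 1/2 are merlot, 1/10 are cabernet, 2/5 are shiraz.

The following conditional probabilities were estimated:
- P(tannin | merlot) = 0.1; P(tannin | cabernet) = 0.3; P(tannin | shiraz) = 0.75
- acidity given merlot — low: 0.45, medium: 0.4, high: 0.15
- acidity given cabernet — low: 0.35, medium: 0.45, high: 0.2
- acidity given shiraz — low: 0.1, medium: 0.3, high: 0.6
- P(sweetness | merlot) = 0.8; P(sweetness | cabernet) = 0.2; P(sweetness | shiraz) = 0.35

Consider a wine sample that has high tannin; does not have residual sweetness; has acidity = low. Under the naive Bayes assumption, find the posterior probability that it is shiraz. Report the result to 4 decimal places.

0.6019

merlot: 0.5 × 0.1 × 0.45 × (1−0.8) = 0.0045
cabernet: 0.1 × 0.3 × 0.35 × (1−0.2) = 0.0084
shiraz: 0.4 × 0.75 × 0.1 × (1−0.35) = 0.0195
P(shiraz | x) = 0.0195 / 0.0324 ≈ 0.6019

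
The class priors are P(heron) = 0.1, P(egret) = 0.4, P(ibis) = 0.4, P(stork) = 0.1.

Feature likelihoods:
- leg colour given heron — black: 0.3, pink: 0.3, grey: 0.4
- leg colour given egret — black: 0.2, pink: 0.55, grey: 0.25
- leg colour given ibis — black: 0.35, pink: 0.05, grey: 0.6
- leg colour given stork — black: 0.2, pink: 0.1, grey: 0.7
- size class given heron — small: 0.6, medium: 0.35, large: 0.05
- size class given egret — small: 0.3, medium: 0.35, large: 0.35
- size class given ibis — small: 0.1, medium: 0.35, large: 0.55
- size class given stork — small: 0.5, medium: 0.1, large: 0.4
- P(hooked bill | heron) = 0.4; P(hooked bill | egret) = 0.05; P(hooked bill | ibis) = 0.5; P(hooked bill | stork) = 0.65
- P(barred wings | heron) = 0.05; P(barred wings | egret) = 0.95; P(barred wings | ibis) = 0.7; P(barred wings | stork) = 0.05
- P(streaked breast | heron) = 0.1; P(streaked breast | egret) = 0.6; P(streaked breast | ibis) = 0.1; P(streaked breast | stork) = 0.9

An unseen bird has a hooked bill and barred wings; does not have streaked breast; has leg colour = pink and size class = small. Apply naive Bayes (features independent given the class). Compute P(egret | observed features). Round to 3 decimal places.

0.564

heron: 0.1 × 0.3 × 0.6 × 0.4 × 0.05 × (1−0.1) = 0.000324
egret: 0.4 × 0.55 × 0.3 × 0.05 × 0.95 × (1−0.6) = 0.001254
ibis: 0.4 × 0.05 × 0.1 × 0.5 × 0.7 × (1−0.1) = 0.00063
stork: 0.1 × 0.1 × 0.5 × 0.65 × 0.05 × (1−0.9) = 0.00001625
P(egret | x) = 0.001254 / 0.00222425 ≈ 0.564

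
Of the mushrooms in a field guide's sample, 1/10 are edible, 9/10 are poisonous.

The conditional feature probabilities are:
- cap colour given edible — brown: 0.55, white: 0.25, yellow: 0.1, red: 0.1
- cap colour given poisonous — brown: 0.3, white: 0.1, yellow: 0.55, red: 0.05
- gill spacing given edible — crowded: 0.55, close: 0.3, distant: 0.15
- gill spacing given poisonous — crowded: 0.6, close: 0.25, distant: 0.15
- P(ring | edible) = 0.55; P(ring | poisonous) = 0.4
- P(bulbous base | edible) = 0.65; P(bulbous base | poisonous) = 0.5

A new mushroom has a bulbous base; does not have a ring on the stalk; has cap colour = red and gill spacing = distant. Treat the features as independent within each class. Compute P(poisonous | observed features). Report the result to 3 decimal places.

0.822

edible: 0.1 × 0.1 × 0.15 × (1−0.55) × 0.65 = 0.00043875
poisonous: 0.9 × 0.05 × 0.15 × (1−0.4) × 0.5 = 0.002025
P(poisonous | x) = 0.002025 / 0.00246375 ≈ 0.822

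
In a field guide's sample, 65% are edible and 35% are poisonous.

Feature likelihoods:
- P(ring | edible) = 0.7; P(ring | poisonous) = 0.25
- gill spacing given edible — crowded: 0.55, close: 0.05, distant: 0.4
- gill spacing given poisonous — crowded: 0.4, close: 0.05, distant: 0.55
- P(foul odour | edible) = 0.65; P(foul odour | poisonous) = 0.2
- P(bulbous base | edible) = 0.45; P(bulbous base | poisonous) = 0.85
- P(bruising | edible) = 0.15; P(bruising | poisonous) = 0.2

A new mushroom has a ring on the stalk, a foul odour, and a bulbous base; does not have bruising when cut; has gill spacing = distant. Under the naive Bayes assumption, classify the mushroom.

edible

edible: 0.65 × 0.7 × 0.4 × 0.65 × 0.45 × (1−0.15) = 0.04524975
poisonous: 0.35 × 0.25 × 0.55 × 0.2 × 0.85 × (1−0.2) = 0.006545
Highest score → edible.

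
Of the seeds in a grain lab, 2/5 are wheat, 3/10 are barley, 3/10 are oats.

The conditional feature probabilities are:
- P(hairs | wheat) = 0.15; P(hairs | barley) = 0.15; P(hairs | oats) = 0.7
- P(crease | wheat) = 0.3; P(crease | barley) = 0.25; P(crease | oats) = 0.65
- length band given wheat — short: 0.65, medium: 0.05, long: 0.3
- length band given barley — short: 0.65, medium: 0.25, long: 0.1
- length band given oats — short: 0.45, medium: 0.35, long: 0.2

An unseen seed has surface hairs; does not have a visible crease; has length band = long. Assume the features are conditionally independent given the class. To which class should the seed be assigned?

wheat: 0.4 × 0.15 × (1−0.3) × 0.3 = 0.0126
barley: 0.3 × 0.15 × (1−0.25) × 0.1 = 0.003375
oats: 0.3 × 0.7 × (1−0.65) × 0.2 = 0.0147
Highest score → oats.

oats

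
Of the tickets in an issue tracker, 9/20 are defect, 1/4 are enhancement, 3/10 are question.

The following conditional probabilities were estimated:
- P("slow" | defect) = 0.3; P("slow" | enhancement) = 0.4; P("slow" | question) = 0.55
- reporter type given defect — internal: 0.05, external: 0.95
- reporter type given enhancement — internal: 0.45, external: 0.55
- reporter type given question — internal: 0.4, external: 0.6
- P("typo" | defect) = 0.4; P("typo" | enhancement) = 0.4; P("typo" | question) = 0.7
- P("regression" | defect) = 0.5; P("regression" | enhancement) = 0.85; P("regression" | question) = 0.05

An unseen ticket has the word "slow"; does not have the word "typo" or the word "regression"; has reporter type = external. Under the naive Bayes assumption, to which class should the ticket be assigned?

defect: 0.45 × 0.3 × 0.95 × (1−0.4) × (1−0.5) = 0.038475
enhancement: 0.25 × 0.4 × 0.55 × (1−0.4) × (1−0.85) = 0.00495
question: 0.3 × 0.55 × 0.6 × (1−0.7) × (1−0.05) = 0.028215
Highest score → defect.

defect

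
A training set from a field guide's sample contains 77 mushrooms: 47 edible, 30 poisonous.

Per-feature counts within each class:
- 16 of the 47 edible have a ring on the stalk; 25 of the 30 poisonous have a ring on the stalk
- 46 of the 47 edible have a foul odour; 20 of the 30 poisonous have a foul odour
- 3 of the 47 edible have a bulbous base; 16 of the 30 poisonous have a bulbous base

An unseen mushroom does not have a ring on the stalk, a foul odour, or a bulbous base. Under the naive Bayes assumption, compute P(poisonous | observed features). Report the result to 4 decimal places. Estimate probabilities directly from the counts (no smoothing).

0.5574

edible: (47/77) × (31/47) × (1/47) × (44/47) ≈ 0.00801914
poisonous: (30/77) × (5/30) × (10/30) × (14/30) ≈ 0.010101
P(poisonous | x) = 0.010101 / 0.01812014 ≈ 0.5574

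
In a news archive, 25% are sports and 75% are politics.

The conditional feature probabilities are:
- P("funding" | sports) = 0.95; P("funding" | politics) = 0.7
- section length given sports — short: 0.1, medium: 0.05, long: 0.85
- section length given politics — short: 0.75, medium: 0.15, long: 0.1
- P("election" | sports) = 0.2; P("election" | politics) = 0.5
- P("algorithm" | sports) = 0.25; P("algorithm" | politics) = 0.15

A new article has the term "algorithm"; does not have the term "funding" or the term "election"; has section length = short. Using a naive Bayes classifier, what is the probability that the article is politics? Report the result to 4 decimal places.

0.9806

sports: 0.25 × (1−0.95) × 0.1 × (1−0.2) × 0.25 = 0.00025
politics: 0.75 × (1−0.7) × 0.75 × (1−0.5) × 0.15 = 0.01265625
P(politics | x) = 0.01265625 / 0.01290625 ≈ 0.9806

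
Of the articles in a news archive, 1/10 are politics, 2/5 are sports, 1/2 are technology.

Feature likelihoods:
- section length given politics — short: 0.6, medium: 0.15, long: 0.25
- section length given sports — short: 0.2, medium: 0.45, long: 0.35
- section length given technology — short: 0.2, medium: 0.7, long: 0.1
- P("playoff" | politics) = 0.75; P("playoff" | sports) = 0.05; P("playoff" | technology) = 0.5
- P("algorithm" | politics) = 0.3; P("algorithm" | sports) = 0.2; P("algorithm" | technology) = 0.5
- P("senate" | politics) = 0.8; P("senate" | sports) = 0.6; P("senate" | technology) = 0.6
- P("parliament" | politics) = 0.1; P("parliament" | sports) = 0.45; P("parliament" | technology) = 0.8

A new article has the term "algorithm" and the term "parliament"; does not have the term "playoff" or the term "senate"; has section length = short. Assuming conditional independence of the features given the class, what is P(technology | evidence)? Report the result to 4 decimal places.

0.7390

politics: 0.1 × 0.6 × (1−0.75) × 0.3 × (1−0.8) × 0.1 = 0.00009
sports: 0.4 × 0.2 × (1−0.05) × 0.2 × (1−0.6) × 0.45 = 0.002736
technology: 0.5 × 0.2 × (1−0.5) × 0.5 × (1−0.6) × 0.8 = 0.008
P(technology | x) = 0.008 / 0.010826 ≈ 0.7390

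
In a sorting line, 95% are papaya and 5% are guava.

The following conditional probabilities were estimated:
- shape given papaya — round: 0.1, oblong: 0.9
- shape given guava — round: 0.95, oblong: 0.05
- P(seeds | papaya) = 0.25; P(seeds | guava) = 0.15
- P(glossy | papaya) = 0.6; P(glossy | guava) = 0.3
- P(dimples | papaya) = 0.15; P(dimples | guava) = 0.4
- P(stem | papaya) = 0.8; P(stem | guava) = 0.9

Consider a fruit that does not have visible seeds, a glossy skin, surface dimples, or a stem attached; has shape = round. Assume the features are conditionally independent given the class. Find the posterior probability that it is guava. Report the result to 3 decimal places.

0.259

papaya: 0.95 × 0.1 × (1−0.25) × (1−0.6) × (1−0.15) × (1−0.8) = 0.004845
guava: 0.05 × 0.95 × (1−0.15) × (1−0.3) × (1−0.4) × (1−0.9) = 0.00169575
P(guava | x) = 0.00169575 / 0.00654075 ≈ 0.259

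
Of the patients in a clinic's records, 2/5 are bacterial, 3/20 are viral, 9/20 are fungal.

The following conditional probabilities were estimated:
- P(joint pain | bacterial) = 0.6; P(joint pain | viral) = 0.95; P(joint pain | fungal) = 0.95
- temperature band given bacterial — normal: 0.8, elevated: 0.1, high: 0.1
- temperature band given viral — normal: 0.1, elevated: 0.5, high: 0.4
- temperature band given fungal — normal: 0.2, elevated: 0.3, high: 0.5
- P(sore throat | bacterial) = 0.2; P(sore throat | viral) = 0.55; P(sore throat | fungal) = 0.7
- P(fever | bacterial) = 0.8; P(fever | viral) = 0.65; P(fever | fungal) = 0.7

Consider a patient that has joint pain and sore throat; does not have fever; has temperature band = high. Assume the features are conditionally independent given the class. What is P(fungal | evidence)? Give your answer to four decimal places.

0.7900

bacterial: 0.4 × 0.6 × 0.1 × 0.2 × (1−0.8) = 0.00096
viral: 0.15 × 0.95 × 0.4 × 0.55 × (1−0.65) = 0.0109725
fungal: 0.45 × 0.95 × 0.5 × 0.7 × (1−0.7) = 0.0448875
P(fungal | x) = 0.0448875 / 0.05682 ≈ 0.7900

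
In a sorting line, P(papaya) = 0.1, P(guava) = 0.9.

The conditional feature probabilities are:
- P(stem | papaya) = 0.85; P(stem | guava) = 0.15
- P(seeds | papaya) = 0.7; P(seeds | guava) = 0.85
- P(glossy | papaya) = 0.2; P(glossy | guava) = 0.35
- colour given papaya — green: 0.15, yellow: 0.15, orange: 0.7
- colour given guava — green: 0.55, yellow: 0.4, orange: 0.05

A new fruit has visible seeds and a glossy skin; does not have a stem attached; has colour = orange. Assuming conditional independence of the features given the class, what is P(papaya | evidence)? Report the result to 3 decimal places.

0.114

papaya: 0.1 × (1−0.85) × 0.7 × 0.2 × 0.7 = 0.00147
guava: 0.9 × (1−0.15) × 0.85 × 0.35 × 0.05 = 0.011379375
P(papaya | x) = 0.00147 / 0.012849375 ≈ 0.114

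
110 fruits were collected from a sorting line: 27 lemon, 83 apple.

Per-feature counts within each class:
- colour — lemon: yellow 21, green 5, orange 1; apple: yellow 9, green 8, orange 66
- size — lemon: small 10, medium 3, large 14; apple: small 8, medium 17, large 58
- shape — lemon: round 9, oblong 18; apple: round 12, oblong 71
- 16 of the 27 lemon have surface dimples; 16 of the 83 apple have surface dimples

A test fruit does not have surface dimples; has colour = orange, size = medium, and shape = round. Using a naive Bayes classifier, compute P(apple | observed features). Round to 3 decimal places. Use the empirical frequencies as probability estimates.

0.991

lemon: (27/110) × (1/27) × (3/27) × (9/27) × (11/27) ≈ 0.000137174
apple: (83/110) × (66/83) × (17/83) × (12/83) × (67/83) ≈ 0.0143424
P(apple | x) = 0.0143424 / 0.014479574 ≈ 0.991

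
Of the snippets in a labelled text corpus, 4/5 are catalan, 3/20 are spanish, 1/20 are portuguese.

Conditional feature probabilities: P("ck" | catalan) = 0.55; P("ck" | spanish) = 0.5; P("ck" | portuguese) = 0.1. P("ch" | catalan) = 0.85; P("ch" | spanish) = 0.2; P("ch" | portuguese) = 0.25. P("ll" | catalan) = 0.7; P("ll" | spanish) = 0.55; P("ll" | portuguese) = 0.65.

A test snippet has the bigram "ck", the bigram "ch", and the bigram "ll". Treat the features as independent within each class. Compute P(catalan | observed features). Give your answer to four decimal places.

catalan: 0.8 × 0.55 × 0.85 × 0.7 = 0.2618
spanish: 0.15 × 0.5 × 0.2 × 0.55 = 0.00825
portuguese: 0.05 × 0.1 × 0.25 × 0.65 = 0.0008125
P(catalan | x) = 0.2618 / 0.2708625 ≈ 0.9665

0.9665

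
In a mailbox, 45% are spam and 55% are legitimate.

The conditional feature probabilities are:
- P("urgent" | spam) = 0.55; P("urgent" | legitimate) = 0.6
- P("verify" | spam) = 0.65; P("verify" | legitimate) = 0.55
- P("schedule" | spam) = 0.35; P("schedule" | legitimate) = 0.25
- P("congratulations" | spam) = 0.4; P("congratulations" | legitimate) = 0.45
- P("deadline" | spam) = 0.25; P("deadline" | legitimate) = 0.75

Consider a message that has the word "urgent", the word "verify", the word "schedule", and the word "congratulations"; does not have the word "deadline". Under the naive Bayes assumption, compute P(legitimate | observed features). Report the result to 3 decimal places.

0.232

spam: 0.45 × 0.55 × 0.65 × 0.35 × 0.4 × (1−0.25) = 0.016891875
legitimate: 0.55 × 0.6 × 0.55 × 0.25 × 0.45 × (1−0.75) = 0.0051046875
P(legitimate | x) = 0.0051046875 / 0.0219965625 ≈ 0.232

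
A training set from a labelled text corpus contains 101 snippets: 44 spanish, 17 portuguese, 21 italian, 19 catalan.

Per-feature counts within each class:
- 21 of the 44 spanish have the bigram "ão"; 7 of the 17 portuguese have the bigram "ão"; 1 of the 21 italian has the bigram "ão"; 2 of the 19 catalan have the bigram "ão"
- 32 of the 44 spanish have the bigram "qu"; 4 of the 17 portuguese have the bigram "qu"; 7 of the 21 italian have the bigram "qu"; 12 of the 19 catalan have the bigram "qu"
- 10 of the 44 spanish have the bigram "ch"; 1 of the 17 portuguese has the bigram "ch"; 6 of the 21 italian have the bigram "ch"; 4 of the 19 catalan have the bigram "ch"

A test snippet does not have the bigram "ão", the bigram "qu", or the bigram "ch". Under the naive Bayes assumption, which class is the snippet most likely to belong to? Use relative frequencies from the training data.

italian

spanish: (44/101) × (23/44) × (12/44) × (34/44) ≈ 0.0479912
portuguese: (17/101) × (10/17) × (13/17) × (16/17) ≈ 0.0712597
italian: (21/101) × (20/21) × (14/21) × (15/21) ≈ 0.0942951
catalan: (19/101) × (17/19) × (7/19) × (15/19) ≈ 0.0489564
Highest score → italian.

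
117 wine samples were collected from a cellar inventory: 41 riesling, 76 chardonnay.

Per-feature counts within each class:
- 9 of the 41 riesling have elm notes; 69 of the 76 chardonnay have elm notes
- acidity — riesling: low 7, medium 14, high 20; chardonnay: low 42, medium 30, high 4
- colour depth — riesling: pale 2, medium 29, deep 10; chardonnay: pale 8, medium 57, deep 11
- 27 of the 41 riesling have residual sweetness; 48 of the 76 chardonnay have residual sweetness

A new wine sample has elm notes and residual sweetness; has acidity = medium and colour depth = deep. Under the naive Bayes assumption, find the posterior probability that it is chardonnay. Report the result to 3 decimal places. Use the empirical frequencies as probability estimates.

riesling: (41/117) × (9/41) × (14/41) × (10/41) × (27/41) ≈ 0.00421888
chardonnay: (76/117) × (69/76) × (30/76) × (11/76) × (48/76) ≈ 0.0212803
P(chardonnay | x) = 0.0212803 / 0.02549918 ≈ 0.835

0.835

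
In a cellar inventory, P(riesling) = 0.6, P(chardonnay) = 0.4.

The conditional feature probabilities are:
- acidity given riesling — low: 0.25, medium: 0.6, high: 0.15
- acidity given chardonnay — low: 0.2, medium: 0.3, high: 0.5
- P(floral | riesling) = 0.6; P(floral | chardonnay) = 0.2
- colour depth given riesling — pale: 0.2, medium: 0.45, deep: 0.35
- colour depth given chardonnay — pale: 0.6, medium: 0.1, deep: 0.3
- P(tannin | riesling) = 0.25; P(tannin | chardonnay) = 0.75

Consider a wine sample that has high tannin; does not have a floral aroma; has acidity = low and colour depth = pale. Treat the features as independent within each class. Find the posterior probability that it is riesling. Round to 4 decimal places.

riesling: 0.6 × 0.25 × (1−0.6) × 0.2 × 0.25 = 0.003
chardonnay: 0.4 × 0.2 × (1−0.2) × 0.6 × 0.75 = 0.0288
P(riesling | x) = 0.003 / 0.0318 ≈ 0.0943

0.0943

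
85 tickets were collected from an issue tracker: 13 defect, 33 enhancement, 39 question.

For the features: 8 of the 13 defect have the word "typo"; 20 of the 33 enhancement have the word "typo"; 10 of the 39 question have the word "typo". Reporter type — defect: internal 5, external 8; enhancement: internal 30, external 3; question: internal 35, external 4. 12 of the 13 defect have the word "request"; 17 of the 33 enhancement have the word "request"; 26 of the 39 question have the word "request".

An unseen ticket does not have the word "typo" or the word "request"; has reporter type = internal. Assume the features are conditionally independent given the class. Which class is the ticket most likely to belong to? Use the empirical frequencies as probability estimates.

defect: (13/85) × (5/13) × (5/13) × (1/13) ≈ 0.00174034
enhancement: (33/85) × (13/33) × (30/33) × (16/33) ≈ 0.0674121
question: (39/85) × (29/39) × (35/39) × (13/39) ≈ 0.102061
Highest score → question.

question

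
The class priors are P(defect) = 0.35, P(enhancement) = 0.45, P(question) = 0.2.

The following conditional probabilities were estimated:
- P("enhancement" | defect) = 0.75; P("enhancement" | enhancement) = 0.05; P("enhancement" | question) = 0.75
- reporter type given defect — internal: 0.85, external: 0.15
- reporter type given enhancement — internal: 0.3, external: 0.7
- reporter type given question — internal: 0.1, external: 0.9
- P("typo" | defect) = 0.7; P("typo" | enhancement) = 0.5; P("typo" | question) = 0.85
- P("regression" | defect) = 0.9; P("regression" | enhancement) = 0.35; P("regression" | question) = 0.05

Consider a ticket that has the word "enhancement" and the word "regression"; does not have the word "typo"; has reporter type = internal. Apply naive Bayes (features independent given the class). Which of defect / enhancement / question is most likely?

defect: 0.35 × 0.75 × 0.85 × (1−0.7) × 0.9 = 0.06024375
enhancement: 0.45 × 0.05 × 0.3 × (1−0.5) × 0.35 = 0.00118125
question: 0.2 × 0.75 × 0.1 × (1−0.85) × 0.05 = 0.0001125
Highest score → defect.

defect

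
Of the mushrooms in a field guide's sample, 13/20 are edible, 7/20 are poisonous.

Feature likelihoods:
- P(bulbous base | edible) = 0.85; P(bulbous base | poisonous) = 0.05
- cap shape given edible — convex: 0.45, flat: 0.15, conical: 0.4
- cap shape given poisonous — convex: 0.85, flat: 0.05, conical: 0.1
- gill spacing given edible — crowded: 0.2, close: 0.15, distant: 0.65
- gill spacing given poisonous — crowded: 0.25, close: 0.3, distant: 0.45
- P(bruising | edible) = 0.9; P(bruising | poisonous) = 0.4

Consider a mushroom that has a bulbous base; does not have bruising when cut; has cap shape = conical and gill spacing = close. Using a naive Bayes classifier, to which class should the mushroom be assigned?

edible

edible: 0.65 × 0.85 × 0.4 × 0.15 × (1−0.9) = 0.003315
poisonous: 0.35 × 0.05 × 0.1 × 0.3 × (1−0.4) = 0.000315
Highest score → edible.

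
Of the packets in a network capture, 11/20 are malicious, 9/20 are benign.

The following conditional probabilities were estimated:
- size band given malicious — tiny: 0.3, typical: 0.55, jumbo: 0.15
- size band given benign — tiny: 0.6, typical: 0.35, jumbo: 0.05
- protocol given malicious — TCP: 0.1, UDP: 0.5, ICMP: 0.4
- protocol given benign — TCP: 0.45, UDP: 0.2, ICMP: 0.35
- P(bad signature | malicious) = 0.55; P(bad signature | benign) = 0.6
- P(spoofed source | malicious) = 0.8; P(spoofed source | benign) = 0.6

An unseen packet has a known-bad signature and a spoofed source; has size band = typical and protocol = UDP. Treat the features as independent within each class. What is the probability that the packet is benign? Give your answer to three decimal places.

0.146

malicious: 0.55 × 0.55 × 0.5 × 0.55 × 0.8 = 0.06655
benign: 0.45 × 0.35 × 0.2 × 0.6 × 0.6 = 0.01134
P(benign | x) = 0.01134 / 0.07789 ≈ 0.146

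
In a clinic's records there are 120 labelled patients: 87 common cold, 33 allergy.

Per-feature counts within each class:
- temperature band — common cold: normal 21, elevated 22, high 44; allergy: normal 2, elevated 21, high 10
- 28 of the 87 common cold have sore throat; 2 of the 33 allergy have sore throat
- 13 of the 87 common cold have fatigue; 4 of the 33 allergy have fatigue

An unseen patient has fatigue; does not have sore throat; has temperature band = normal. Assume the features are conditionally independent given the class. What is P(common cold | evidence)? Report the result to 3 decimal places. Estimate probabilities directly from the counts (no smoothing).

0.903

common cold: (87/120) × (21/87) × (59/87) × (13/87) ≈ 0.0177335
allergy: (33/120) × (2/33) × (31/33) × (4/33) ≈ 0.00189777
P(common cold | x) = 0.0177335 / 0.01963127 ≈ 0.903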